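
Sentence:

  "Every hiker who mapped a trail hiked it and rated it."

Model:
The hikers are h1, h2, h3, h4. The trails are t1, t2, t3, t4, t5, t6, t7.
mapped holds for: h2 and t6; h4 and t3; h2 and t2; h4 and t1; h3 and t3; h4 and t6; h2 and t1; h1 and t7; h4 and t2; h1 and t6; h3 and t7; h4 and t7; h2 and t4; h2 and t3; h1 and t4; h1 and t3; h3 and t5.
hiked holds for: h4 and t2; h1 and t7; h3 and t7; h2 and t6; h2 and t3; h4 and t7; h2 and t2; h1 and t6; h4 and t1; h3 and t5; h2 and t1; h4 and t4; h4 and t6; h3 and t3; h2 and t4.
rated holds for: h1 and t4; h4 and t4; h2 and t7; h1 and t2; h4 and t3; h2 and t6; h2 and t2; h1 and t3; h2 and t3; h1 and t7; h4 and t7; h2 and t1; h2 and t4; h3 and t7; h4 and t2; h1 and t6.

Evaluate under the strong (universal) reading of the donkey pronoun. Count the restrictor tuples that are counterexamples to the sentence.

"it" takes "a trail" as antecedent — a donkey pronoun bound across the clause boundary.
Strong reading: for every (h,t) with mapped(h,t), hiked(h,t) ∧ rated(h,t).
Restrictor pairs: (h1,t3) ✗  (h1,t4) ✗  (h1,t6) ✓  (h1,t7) ✓  (h2,t1) ✓  (h2,t2) ✓  (h2,t3) ✓  (h2,t4) ✓  (h2,t6) ✓  (h3,t3) ✗  (h3,t5) ✗  (h3,t7) ✓  (h4,t1) ✗  (h4,t2) ✓  (h4,t3) ✗  (h4,t6) ✗  (h4,t7) ✓
Counterexamples (restrictor pairs failing the scope): 7.

7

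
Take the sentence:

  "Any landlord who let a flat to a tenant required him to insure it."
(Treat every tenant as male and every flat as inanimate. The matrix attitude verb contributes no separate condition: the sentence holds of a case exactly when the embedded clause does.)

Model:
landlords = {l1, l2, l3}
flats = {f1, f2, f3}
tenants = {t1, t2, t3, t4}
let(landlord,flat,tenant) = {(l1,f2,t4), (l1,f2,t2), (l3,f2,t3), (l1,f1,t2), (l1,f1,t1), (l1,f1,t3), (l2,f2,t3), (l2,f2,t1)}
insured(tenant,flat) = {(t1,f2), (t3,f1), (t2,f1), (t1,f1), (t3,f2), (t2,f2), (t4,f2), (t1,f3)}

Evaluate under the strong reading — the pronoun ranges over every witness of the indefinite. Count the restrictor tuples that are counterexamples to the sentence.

0

"him" takes "a tenant" as antecedent and "it" takes "a flat"; both are donkey pronouns co-varying with the restrictor.
Strong reading: for every (l,f,t) with let(l,f,t), insured(t,f).
Restrictor triples: (l1,f1,t1)→insured(t1,f1) ✓  (l1,f1,t2)→insured(t2,f1) ✓  (l1,f1,t3)→insured(t3,f1) ✓  (l1,f2,t2)→insured(t2,f2) ✓  (l1,f2,t4)→insured(t4,f2) ✓  (l2,f2,t1)→insured(t1,f2) ✓  (l2,f2,t3)→insured(t3,f2) ✓  (l3,f2,t3)→insured(t3,f2) ✓
Counterexamples (restrictor triples failing the scope): 0.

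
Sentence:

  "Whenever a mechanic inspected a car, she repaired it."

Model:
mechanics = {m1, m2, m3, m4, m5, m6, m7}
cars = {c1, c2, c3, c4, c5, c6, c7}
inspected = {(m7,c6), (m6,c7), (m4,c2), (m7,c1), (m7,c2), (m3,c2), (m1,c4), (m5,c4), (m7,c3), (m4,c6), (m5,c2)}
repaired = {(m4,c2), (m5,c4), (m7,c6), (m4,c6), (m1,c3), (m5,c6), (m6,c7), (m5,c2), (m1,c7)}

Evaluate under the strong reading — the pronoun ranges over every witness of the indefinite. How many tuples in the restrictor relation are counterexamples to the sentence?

5

"it" takes "a car" as antecedent — a donkey pronoun bound across the clause boundary.
Strong reading: for every (m,c) with inspected(m,c), repaired(m,c).
Restrictor pairs: (m1,c4) ✗  (m3,c2) ✗  (m4,c2) ✓  (m4,c6) ✓  (m5,c2) ✓  (m5,c4) ✓  (m6,c7) ✓  (m7,c1) ✗  (m7,c2) ✗  (m7,c3) ✗  (m7,c6) ✓
Counterexamples (restrictor pairs failing the scope): 5.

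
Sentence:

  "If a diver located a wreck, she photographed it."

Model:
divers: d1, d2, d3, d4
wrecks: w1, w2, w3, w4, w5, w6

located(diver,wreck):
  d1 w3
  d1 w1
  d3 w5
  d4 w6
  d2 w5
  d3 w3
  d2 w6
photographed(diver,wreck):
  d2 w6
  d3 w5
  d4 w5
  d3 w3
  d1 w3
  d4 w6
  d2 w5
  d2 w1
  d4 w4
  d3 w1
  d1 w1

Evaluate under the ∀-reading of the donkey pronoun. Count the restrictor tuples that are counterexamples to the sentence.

"it" takes "a wreck" as antecedent — a donkey pronoun bound across the clause boundary.
Strong reading: for every (d,w) with located(d,w), photographed(d,w).
Restrictor pairs: (d1,w1) ✓  (d1,w3) ✓  (d2,w5) ✓  (d2,w6) ✓  (d3,w3) ✓  (d3,w5) ✓  (d4,w6) ✓
Counterexamples (restrictor pairs failing the scope): 0.

0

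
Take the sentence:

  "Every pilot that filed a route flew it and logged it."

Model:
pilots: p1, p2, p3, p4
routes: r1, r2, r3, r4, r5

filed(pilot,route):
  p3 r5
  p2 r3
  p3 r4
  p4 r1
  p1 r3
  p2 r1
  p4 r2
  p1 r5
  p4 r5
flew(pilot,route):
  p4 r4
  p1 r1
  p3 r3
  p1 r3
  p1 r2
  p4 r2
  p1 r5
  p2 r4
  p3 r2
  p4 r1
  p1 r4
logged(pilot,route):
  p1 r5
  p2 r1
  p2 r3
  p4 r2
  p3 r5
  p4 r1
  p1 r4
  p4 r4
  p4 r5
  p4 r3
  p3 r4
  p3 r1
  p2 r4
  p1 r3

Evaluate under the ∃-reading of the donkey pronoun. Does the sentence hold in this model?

False

"it" takes "a route" as antecedent — a donkey pronoun bound across the clause boundary.
Weak reading: every pilot p with some filed-route has at least one filed-route r such that flew(p,r) ∧ logged(p,r).
Per pilot: p1:✓  p2:✗  p3:✗  p4:✓
p2 has no witness among its filed-routes.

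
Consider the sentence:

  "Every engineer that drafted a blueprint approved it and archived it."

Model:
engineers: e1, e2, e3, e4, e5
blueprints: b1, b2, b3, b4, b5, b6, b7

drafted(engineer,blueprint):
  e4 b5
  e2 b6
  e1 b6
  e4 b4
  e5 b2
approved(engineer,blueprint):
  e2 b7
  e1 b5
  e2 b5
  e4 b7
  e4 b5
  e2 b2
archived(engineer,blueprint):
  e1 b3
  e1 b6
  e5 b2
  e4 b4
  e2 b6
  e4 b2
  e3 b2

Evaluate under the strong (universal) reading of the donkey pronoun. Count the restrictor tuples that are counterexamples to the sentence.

5

"it" takes "a blueprint" as antecedent — a donkey pronoun bound across the clause boundary.
Strong reading: for every (e,b) with drafted(e,b), approved(e,b) ∧ archived(e,b).
Restrictor pairs: (e1,b6) ✗  (e2,b6) ✗  (e4,b4) ✗  (e4,b5) ✗  (e5,b2) ✗
Counterexamples (restrictor pairs failing the scope): 5.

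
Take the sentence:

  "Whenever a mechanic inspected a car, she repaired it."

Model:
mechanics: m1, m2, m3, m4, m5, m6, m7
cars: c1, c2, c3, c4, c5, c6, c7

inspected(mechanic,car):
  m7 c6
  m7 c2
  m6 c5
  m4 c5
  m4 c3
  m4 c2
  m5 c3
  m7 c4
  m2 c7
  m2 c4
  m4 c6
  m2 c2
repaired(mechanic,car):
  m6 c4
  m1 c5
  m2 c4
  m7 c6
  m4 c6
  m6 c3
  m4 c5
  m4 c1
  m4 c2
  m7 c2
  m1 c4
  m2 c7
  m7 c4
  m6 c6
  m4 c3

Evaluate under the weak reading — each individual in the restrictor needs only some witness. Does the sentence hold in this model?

False

"it" takes "a car" as antecedent — a donkey pronoun bound across the clause boundary.
Weak reading: every mechanic m with some inspected-car has at least one inspected-car c such that repaired(m,c).
Per mechanic: m2:✓  m4:✓  m5:✗  m6:✗  m7:✓
m5 has no witness among its inspected-cars.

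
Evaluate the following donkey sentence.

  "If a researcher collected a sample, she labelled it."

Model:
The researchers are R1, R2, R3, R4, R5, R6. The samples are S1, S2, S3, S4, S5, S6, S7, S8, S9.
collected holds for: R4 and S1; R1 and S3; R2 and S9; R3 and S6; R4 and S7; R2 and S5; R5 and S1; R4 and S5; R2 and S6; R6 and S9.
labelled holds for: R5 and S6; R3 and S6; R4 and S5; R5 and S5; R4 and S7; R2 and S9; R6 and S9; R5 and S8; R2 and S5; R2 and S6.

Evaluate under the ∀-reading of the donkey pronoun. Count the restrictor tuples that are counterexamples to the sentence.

"it" takes "a sample" as antecedent — a donkey pronoun bound across the clause boundary.
Strong reading: for every (r,s) with collected(r,s), labelled(r,s).
Restrictor pairs: (R1,S3) ✗  (R2,S5) ✓  (R2,S6) ✓  (R2,S9) ✓  (R3,S6) ✓  (R4,S1) ✗  (R4,S5) ✓  (R4,S7) ✓  (R5,S1) ✗  (R6,S9) ✓
Counterexamples (restrictor pairs failing the scope): 3.

3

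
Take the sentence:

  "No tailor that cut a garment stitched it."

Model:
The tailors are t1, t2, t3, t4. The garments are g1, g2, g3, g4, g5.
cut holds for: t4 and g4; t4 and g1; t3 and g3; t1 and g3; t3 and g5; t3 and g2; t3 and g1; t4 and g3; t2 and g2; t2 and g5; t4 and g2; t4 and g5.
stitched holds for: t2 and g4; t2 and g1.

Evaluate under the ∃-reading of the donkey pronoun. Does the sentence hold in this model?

"it" takes "a garment" as antecedent — a donkey pronoun bound across the clause boundary.
Truth condition: for no (t,g) with cut(t,g) does stitched(t,g) hold.
Restrictor pairs — does the scope hold? (t1,g3):fails  (t2,g2):fails  (t2,g5):fails  (t3,g1):fails  (t3,g2):fails  (t3,g3):fails  (t3,g5):fails  (t4,g1):fails  (t4,g2):fails  (t4,g3):fails  (t4,g4):fails  (t4,g5):fails
Scope holds for no restrictor pair, so the sentence is true.

True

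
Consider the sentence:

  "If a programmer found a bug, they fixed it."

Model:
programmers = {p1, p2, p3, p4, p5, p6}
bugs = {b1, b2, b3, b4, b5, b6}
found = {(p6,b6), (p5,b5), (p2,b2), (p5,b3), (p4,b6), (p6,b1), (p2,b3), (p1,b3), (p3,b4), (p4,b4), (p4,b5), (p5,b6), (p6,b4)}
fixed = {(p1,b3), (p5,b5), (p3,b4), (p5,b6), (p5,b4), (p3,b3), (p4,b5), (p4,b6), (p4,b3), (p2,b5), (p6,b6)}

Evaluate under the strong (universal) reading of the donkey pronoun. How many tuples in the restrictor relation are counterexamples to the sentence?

"it" takes "a bug" as antecedent — a donkey pronoun bound across the clause boundary.
Strong reading: for every (p,b) with found(p,b), fixed(p,b).
Restrictor pairs: (p1,b3) ✓  (p2,b2) ✗  (p2,b3) ✗  (p3,b4) ✓  (p4,b4) ✗  (p4,b5) ✓  (p4,b6) ✓  (p5,b3) ✗  (p5,b5) ✓  (p5,b6) ✓  (p6,b1) ✗  (p6,b4) ✗  (p6,b6) ✓
Counterexamples (restrictor pairs failing the scope): 6.

6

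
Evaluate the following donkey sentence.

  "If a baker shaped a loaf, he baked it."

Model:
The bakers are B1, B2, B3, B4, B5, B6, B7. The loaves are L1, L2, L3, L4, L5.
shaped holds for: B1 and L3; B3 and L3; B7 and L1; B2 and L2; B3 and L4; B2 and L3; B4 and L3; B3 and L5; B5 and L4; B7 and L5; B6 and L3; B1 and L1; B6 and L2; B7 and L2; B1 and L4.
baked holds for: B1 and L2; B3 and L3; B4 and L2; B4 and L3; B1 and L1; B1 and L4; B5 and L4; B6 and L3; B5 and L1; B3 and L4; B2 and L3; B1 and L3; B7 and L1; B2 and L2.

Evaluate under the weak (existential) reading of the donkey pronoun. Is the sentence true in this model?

"it" takes "a loaf" as antecedent — a donkey pronoun bound across the clause boundary.
Weak reading: every baker b with some shaped-loaf has at least one shaped-loaf l such that baked(b,l).
Per baker: B1:✓  B2:✓  B3:✓  B4:✓  B5:✓  B6:✓  B7:✓
Every baker in the restrictor has a witness.

True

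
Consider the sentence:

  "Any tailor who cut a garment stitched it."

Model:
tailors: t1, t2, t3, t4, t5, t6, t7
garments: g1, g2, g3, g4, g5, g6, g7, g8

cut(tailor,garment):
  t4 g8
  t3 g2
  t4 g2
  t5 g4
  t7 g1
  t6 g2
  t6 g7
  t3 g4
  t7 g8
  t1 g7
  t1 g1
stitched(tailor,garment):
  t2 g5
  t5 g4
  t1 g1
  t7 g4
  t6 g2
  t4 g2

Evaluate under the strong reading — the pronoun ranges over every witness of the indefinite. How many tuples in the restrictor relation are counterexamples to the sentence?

7

"it" takes "a garment" as antecedent — a donkey pronoun bound across the clause boundary.
Strong reading: for every (t,g) with cut(t,g), stitched(t,g).
Restrictor pairs: (t1,g1) ✓  (t1,g7) ✗  (t3,g2) ✗  (t3,g4) ✗  (t4,g2) ✓  (t4,g8) ✗  (t5,g4) ✓  (t6,g2) ✓  (t6,g7) ✗  (t7,g1) ✗  (t7,g8) ✗
Counterexamples (restrictor pairs failing the scope): 7.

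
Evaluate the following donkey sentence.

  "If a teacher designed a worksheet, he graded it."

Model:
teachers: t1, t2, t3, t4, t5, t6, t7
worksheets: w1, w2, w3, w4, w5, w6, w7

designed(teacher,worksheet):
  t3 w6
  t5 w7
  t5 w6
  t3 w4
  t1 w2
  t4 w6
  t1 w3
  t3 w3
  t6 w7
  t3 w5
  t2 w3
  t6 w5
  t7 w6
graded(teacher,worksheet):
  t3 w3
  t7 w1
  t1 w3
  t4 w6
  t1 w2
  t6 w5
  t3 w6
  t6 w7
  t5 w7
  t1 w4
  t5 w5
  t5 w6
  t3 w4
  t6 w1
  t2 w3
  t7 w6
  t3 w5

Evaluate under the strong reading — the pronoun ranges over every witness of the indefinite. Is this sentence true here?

True

"it" takes "a worksheet" as antecedent — a donkey pronoun bound across the clause boundary.
Strong reading: for every (t,w) with designed(t,w), graded(t,w).
Restrictor pairs: (t1,w2) ✓  (t1,w3) ✓  (t2,w3) ✓  (t3,w3) ✓  (t3,w4) ✓  (t3,w5) ✓  (t3,w6) ✓  (t4,w6) ✓  (t5,w6) ✓  (t5,w7) ✓  (t6,w5) ✓  (t6,w7) ✓  (t7,w6) ✓
Every restrictor pair satisfies the scope.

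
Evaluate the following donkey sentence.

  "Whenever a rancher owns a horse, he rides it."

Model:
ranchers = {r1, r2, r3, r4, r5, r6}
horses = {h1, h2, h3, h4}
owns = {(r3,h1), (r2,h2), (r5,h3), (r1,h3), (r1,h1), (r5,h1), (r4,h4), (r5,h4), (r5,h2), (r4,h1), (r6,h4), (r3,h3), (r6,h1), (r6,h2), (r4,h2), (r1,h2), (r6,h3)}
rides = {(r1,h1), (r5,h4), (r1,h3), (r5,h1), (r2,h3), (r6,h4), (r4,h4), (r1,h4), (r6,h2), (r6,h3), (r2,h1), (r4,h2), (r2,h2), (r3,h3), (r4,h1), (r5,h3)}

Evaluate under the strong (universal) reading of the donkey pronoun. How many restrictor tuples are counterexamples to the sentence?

4

"it" takes "a horse" as antecedent — a donkey pronoun bound across the clause boundary.
Strong reading: for every (r,h) with owns(r,h), rides(r,h).
Restrictor pairs: (r1,h1) ✓  (r1,h2) ✗  (r1,h3) ✓  (r2,h2) ✓  (r3,h1) ✗  (r3,h3) ✓  (r4,h1) ✓  (r4,h2) ✓  (r4,h4) ✓  (r5,h1) ✓  (r5,h2) ✗  (r5,h3) ✓  (r5,h4) ✓  (r6,h1) ✗  (r6,h2) ✓  (r6,h3) ✓  (r6,h4) ✓
Counterexamples (restrictor pairs failing the scope): 4.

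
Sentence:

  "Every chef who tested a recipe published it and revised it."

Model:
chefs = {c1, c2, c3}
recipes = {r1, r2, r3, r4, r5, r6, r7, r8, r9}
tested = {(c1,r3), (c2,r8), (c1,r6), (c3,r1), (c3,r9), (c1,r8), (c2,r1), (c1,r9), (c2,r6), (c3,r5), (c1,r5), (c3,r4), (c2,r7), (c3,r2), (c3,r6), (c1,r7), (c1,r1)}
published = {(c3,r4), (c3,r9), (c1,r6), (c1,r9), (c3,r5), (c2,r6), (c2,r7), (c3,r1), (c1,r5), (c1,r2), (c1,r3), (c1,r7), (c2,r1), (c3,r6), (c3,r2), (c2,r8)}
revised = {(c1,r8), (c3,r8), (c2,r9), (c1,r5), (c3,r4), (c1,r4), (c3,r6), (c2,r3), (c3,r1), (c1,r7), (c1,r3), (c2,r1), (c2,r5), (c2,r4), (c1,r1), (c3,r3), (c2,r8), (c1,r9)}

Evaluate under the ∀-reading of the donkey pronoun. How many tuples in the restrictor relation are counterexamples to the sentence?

8

"it" takes "a recipe" as antecedent — a donkey pronoun bound across the clause boundary.
Strong reading: for every (c,r) with tested(c,r), published(c,r) ∧ revised(c,r).
Restrictor pairs: (c1,r1) ✗  (c1,r3) ✓  (c1,r5) ✓  (c1,r6) ✗  (c1,r7) ✓  (c1,r8) ✗  (c1,r9) ✓  (c2,r1) ✓  (c2,r6) ✗  (c2,r7) ✗  (c2,r8) ✓  (c3,r1) ✓  (c3,r2) ✗  (c3,r4) ✓  (c3,r5) ✗  (c3,r6) ✓  (c3,r9) ✗
Counterexamples (restrictor pairs failing the scope): 8.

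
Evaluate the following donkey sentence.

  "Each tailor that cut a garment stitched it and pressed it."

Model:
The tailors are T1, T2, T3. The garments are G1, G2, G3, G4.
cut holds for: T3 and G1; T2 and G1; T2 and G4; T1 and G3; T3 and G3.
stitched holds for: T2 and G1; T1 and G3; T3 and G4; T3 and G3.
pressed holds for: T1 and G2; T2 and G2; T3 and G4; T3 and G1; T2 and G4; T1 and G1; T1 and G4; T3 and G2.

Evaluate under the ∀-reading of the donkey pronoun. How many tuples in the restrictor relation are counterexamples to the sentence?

"it" takes "a garment" as antecedent — a donkey pronoun bound across the clause boundary.
Strong reading: for every (t,g) with cut(t,g), stitched(t,g) ∧ pressed(t,g).
Restrictor pairs: (T1,G3) ✗  (T2,G1) ✗  (T2,G4) ✗  (T3,G1) ✗  (T3,G3) ✗
Counterexamples (restrictor pairs failing the scope): 5.

5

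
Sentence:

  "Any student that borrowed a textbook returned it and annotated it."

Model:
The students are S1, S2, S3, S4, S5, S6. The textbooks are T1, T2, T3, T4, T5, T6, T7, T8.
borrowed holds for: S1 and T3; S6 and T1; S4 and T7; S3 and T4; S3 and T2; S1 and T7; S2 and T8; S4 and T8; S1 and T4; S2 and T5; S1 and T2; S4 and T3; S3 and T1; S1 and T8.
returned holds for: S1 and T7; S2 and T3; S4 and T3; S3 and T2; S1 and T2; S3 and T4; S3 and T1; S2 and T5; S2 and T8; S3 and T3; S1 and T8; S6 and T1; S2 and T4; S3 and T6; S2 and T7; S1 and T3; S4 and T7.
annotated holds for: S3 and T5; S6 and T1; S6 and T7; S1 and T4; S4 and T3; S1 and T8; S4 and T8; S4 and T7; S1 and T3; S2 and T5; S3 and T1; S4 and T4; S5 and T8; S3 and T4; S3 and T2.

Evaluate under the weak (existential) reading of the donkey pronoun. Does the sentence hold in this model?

"it" takes "a textbook" as antecedent — a donkey pronoun bound across the clause boundary.
Weak reading: every student s with some borrowed-textbook has at least one borrowed-textbook t such that returned(s,t) ∧ annotated(s,t).
Per student: S1:✓  S2:✓  S3:✓  S4:✓  S6:✓
Every student in the restrictor has a witness.

True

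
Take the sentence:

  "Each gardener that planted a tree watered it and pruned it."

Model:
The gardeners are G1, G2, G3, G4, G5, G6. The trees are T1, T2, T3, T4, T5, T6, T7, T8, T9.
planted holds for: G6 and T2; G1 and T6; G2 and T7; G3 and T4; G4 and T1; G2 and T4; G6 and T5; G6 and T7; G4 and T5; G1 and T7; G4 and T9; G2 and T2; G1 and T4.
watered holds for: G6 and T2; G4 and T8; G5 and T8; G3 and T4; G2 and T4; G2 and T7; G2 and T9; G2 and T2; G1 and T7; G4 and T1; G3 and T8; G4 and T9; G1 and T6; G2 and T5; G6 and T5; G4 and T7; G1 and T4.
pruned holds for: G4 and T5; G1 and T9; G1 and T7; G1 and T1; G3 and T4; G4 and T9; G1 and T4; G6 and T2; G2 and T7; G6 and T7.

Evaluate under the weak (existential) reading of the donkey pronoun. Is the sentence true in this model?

"it" takes "a tree" as antecedent — a donkey pronoun bound across the clause boundary.
Weak reading: every gardener g with some planted-tree has at least one planted-tree t such that watered(g,t) ∧ pruned(g,t).
Per gardener: G1:✓  G2:✓  G3:✓  G4:✓  G6:✓
Every gardener in the restrictor has a witness.

True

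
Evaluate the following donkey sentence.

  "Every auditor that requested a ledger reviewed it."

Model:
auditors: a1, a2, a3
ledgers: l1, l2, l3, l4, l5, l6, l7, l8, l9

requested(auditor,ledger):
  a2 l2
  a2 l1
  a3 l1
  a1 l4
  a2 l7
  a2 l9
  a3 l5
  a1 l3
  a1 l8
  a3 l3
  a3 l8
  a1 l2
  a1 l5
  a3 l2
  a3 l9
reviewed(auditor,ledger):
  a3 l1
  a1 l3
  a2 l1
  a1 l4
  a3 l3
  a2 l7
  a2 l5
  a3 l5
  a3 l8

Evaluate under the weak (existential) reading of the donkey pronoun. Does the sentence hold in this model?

"it" takes "a ledger" as antecedent — a donkey pronoun bound across the clause boundary.
Weak reading: every auditor a with some requested-ledger has at least one requested-ledger l such that reviewed(a,l).
Per auditor: a1:✓  a2:✓  a3:✓
Every auditor in the restrictor has a witness.

True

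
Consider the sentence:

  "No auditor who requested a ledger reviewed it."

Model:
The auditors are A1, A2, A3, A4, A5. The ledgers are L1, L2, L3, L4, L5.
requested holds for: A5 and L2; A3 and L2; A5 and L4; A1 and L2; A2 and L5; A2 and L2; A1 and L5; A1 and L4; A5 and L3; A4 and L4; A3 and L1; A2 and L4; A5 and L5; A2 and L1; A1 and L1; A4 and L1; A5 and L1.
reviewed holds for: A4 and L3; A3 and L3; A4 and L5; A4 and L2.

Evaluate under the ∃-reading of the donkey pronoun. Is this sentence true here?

"it" takes "a ledger" as antecedent — a donkey pronoun bound across the clause boundary.
Truth condition: for no (a,l) with requested(a,l) does reviewed(a,l) hold.
Restrictor pairs — does the scope hold? (A1,L1):fails  (A1,L2):fails  (A1,L4):fails  (A1,L5):fails  (A2,L1):fails  (A2,L2):fails  (A2,L4):fails  (A2,L5):fails  (A3,L1):fails  (A3,L2):fails  (A4,L1):fails  (A4,L4):fails  (A5,L1):fails  (A5,L2):fails  (A5,L3):fails  (A5,L4):fails  (A5,L5):fails
Scope holds for no restrictor pair, so the sentence is true.

True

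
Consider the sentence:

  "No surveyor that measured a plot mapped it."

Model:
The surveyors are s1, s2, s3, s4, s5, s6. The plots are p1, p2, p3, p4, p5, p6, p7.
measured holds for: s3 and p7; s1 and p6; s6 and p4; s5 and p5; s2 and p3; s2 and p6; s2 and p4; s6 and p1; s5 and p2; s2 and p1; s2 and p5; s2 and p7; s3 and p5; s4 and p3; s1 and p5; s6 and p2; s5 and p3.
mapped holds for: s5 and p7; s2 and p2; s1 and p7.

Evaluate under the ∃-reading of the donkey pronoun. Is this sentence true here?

True

"it" takes "a plot" as antecedent — a donkey pronoun bound across the clause boundary.
Truth condition: for no (s,p) with measured(s,p) does mapped(s,p) hold.
Restrictor pairs — does the scope hold? (s1,p5):fails  (s1,p6):fails  (s2,p1):fails  (s2,p3):fails  (s2,p4):fails  (s2,p5):fails  (s2,p6):fails  (s2,p7):fails  (s3,p5):fails  (s3,p7):fails  (s4,p3):fails  (s5,p2):fails  (s5,p3):fails  (s5,p5):fails  (s6,p1):fails  (s6,p2):fails  (s6,p4):fails
Scope holds for no restrictor pair, so the sentence is true.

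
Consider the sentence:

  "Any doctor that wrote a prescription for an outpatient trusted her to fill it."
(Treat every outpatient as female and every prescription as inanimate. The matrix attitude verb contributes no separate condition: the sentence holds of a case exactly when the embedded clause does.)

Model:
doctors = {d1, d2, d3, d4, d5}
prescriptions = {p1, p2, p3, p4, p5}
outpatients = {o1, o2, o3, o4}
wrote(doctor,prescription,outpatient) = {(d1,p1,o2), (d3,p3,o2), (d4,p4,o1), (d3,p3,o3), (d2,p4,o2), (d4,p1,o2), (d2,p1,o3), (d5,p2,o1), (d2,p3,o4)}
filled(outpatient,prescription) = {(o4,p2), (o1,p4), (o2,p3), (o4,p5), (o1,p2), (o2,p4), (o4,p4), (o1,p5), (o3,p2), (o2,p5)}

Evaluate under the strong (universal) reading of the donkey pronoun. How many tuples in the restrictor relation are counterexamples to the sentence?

"her" takes "an outpatient" as antecedent and "it" takes "a prescription"; both are donkey pronouns co-varying with the restrictor.
Strong reading: for every (d,p,o) with wrote(d,p,o), filled(o,p).
Restrictor triples: (d1,p1,o2)→filled(o2,p1) ✗  (d2,p1,o3)→filled(o3,p1) ✗  (d2,p3,o4)→filled(o4,p3) ✗  (d2,p4,o2)→filled(o2,p4) ✓  (d3,p3,o2)→filled(o2,p3) ✓  (d3,p3,o3)→filled(o3,p3) ✗  (d4,p1,o2)→filled(o2,p1) ✗  (d4,p4,o1)→filled(o1,p4) ✓  (d5,p2,o1)→filled(o1,p2) ✓
Counterexamples (restrictor triples failing the scope): 5.

5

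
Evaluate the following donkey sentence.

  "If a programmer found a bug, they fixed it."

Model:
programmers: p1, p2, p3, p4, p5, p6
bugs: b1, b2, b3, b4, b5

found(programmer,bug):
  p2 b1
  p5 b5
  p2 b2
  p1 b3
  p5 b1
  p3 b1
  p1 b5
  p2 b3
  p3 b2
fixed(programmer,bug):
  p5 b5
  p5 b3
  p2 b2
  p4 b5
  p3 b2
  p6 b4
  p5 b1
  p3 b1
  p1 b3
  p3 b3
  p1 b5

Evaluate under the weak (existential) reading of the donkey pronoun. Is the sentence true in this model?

True

"it" takes "a bug" as antecedent — a donkey pronoun bound across the clause boundary.
Weak reading: every programmer p with some found-bug has at least one found-bug b such that fixed(p,b).
Per programmer: p1:✓  p2:✓  p3:✓  p5:✓
Every programmer in the restrictor has a witness.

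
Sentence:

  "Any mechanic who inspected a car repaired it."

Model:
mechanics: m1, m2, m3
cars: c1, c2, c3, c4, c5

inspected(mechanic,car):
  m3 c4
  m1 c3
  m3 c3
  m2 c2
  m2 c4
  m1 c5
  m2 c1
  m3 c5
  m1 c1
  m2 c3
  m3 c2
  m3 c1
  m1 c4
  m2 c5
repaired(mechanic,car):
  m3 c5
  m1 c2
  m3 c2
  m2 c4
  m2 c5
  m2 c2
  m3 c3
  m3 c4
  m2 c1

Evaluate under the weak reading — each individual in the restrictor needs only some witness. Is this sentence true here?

False

"it" takes "a car" as antecedent — a donkey pronoun bound across the clause boundary.
Weak reading: every mechanic m with some inspected-car has at least one inspected-car c such that repaired(m,c).
Per mechanic: m1:✗  m2:✓  m3:✓
m1 has no witness among its inspected-cars.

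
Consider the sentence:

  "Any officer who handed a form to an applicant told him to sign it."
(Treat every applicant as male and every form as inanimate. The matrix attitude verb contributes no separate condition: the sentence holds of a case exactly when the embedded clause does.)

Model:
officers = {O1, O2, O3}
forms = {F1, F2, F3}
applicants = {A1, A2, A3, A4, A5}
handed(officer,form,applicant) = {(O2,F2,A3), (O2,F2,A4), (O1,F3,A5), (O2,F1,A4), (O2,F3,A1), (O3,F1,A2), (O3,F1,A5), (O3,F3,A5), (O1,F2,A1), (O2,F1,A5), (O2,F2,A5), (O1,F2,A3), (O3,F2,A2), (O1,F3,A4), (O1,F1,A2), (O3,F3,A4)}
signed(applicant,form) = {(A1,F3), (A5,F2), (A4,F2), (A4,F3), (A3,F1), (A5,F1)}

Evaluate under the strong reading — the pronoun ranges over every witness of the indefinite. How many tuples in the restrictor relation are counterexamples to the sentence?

9

"him" takes "an applicant" as antecedent and "it" takes "a form"; both are donkey pronouns co-varying with the restrictor.
Strong reading: for every (o,f,a) with handed(o,f,a), signed(a,f).
Restrictor triples: (O1,F1,A2)→signed(A2,F1) ✗  (O1,F2,A1)→signed(A1,F2) ✗  (O1,F2,A3)→signed(A3,F2) ✗  (O1,F3,A4)→signed(A4,F3) ✓  (O1,F3,A5)→signed(A5,F3) ✗  (O2,F1,A4)→signed(A4,F1) ✗  (O2,F1,A5)→signed(A5,F1) ✓  (O2,F2,A3)→signed(A3,F2) ✗  (O2,F2,A4)→signed(A4,F2) ✓  (O2,F2,A5)→signed(A5,F2) ✓  (O2,F3,A1)→signed(A1,F3) ✓  (O3,F1,A2)→signed(A2,F1) ✗  (O3,F1,A5)→signed(A5,F1) ✓  (O3,F2,A2)→signed(A2,F2) ✗  (O3,F3,A4)→signed(A4,F3) ✓  (O3,F3,A5)→signed(A5,F3) ✗
Counterexamples (restrictor triples failing the scope): 9.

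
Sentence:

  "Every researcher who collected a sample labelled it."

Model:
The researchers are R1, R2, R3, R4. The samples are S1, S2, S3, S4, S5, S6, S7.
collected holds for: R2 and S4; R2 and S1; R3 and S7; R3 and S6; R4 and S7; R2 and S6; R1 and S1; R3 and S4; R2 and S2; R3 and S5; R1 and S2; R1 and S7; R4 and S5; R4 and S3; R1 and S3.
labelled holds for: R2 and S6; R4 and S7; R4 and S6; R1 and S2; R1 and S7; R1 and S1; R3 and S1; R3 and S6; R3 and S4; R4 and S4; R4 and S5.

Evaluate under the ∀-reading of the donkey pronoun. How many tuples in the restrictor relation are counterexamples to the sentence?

7

"it" takes "a sample" as antecedent — a donkey pronoun bound across the clause boundary.
Strong reading: for every (r,s) with collected(r,s), labelled(r,s).
Restrictor pairs: (R1,S1) ✓  (R1,S2) ✓  (R1,S3) ✗  (R1,S7) ✓  (R2,S1) ✗  (R2,S2) ✗  (R2,S4) ✗  (R2,S6) ✓  (R3,S4) ✓  (R3,S5) ✗  (R3,S6) ✓  (R3,S7) ✗  (R4,S3) ✗  (R4,S5) ✓  (R4,S7) ✓
Counterexamples (restrictor pairs failing the scope): 7.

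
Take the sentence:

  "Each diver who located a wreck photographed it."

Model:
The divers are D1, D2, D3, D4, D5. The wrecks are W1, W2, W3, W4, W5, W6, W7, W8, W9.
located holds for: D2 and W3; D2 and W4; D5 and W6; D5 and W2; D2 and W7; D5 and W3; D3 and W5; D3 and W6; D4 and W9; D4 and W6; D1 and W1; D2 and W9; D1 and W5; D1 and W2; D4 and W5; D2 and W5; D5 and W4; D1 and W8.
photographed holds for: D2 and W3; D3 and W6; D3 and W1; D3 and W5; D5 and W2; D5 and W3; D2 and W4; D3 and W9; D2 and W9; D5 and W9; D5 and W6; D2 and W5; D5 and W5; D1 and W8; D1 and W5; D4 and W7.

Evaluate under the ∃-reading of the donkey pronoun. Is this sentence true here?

False

"it" takes "a wreck" as antecedent — a donkey pronoun bound across the clause boundary.
Weak reading: every diver d with some located-wreck has at least one located-wreck w such that photographed(d,w).
Per diver: D1:✓  D2:✓  D3:✓  D4:✗  D5:✓
D4 has no witness among its located-wrecks.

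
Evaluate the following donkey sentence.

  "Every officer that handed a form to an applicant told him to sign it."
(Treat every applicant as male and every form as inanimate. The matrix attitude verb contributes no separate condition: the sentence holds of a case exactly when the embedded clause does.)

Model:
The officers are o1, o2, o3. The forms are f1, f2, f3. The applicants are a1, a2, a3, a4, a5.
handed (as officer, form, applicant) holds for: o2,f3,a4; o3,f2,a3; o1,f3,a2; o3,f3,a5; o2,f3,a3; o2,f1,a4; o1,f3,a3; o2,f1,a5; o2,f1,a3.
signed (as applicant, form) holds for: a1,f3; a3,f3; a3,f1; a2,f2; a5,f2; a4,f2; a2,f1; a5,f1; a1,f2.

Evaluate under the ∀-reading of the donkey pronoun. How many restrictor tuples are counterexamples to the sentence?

5

"him" takes "an applicant" as antecedent and "it" takes "a form"; both are donkey pronouns co-varying with the restrictor.
Strong reading: for every (o,f,a) with handed(o,f,a), signed(a,f).
Restrictor triples: (o1,f3,a2)→signed(a2,f3) ✗  (o1,f3,a3)→signed(a3,f3) ✓  (o2,f1,a3)→signed(a3,f1) ✓  (o2,f1,a4)→signed(a4,f1) ✗  (o2,f1,a5)→signed(a5,f1) ✓  (o2,f3,a3)→signed(a3,f3) ✓  (o2,f3,a4)→signed(a4,f3) ✗  (o3,f2,a3)→signed(a3,f2) ✗  (o3,f3,a5)→signed(a5,f3) ✗
Counterexamples (restrictor triples failing the scope): 5.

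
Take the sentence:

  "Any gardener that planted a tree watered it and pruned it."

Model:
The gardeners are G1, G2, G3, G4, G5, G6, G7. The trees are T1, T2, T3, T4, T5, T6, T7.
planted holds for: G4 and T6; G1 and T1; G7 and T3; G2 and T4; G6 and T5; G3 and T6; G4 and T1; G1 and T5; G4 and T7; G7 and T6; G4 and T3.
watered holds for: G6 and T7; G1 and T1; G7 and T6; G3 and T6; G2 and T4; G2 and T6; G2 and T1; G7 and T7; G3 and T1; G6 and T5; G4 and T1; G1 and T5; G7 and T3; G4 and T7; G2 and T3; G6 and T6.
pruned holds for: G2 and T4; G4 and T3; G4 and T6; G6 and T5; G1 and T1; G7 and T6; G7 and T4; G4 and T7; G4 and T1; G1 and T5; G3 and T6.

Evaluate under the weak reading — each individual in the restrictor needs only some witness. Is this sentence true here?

True

"it" takes "a tree" as antecedent — a donkey pronoun bound across the clause boundary.
Weak reading: every gardener g with some planted-tree has at least one planted-tree t such that watered(g,t) ∧ pruned(g,t).
Per gardener: G1:✓  G2:✓  G3:✓  G4:✓  G6:✓  G7:✓
Every gardener in the restrictor has a witness.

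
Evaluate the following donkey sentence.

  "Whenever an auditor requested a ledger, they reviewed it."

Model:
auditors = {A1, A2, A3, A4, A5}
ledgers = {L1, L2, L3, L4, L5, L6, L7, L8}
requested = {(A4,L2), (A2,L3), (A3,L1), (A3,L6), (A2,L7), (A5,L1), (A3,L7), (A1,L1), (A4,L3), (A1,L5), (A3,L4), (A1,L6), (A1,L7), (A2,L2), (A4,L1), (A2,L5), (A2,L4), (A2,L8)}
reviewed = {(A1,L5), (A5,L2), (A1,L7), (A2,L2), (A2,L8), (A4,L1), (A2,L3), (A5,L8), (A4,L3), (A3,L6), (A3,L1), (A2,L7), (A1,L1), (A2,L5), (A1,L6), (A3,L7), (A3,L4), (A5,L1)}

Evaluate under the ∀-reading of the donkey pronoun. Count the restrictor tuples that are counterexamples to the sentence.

"it" takes "a ledger" as antecedent — a donkey pronoun bound across the clause boundary.
Strong reading: for every (a,l) with requested(a,l), reviewed(a,l).
Restrictor pairs: (A1,L1) ✓  (A1,L5) ✓  (A1,L6) ✓  (A1,L7) ✓  (A2,L2) ✓  (A2,L3) ✓  (A2,L4) ✗  (A2,L5) ✓  (A2,L7) ✓  (A2,L8) ✓  (A3,L1) ✓  (A3,L4) ✓  (A3,L6) ✓  (A3,L7) ✓  (A4,L1) ✓  (A4,L2) ✗  (A4,L3) ✓  (A5,L1) ✓
Counterexamples (restrictor pairs failing the scope): 2.

2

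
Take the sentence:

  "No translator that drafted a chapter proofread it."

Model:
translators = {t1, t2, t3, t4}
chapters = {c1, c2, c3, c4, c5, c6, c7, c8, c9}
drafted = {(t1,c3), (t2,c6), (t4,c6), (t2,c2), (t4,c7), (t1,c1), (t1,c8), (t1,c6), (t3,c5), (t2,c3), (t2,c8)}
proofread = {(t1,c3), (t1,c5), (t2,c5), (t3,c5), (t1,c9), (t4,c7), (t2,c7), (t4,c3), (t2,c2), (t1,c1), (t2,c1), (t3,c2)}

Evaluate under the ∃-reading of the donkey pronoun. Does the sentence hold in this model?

"it" takes "a chapter" as antecedent — a donkey pronoun bound across the clause boundary.
Truth condition: for no (t,c) with drafted(t,c) does proofread(t,c) hold.
Restrictor pairs — does the scope hold? (t1,c1):holds  (t1,c3):holds  (t1,c6):fails  (t1,c8):fails  (t2,c2):holds  (t2,c3):fails  (t2,c6):fails  (t2,c8):fails  (t3,c5):holds  (t4,c6):fails  (t4,c7):holds
Scope holds for 5 pair(s), so the sentence is false.

False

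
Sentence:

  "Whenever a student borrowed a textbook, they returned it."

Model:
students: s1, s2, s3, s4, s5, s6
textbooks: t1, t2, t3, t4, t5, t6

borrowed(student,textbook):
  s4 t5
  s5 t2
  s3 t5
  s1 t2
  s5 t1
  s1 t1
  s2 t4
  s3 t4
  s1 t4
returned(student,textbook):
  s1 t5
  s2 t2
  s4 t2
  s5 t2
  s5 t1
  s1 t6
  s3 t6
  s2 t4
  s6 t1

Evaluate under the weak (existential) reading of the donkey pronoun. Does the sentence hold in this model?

False

"it" takes "a textbook" as antecedent — a donkey pronoun bound across the clause boundary.
Weak reading: every student s with some borrowed-textbook has at least one borrowed-textbook t such that returned(s,t).
Per student: s1:✗  s2:✓  s3:✗  s4:✗  s5:✓
s1 has no witness among its borrowed-textbooks.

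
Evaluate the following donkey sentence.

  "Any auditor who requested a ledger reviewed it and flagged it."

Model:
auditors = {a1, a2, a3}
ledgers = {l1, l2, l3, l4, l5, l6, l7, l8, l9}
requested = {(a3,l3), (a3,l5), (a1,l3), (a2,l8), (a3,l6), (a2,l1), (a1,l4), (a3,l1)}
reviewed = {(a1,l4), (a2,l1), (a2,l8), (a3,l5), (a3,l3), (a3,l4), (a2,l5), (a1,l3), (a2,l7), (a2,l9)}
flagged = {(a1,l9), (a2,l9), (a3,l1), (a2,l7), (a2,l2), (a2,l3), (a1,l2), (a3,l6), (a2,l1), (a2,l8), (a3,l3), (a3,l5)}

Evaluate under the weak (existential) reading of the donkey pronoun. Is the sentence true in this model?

False

"it" takes "a ledger" as antecedent — a donkey pronoun bound across the clause boundary.
Weak reading: every auditor a with some requested-ledger has at least one requested-ledger l such that reviewed(a,l) ∧ flagged(a,l).
Per auditor: a1:✗  a2:✓  a3:✓
a1 has no witness among its requested-ledgers.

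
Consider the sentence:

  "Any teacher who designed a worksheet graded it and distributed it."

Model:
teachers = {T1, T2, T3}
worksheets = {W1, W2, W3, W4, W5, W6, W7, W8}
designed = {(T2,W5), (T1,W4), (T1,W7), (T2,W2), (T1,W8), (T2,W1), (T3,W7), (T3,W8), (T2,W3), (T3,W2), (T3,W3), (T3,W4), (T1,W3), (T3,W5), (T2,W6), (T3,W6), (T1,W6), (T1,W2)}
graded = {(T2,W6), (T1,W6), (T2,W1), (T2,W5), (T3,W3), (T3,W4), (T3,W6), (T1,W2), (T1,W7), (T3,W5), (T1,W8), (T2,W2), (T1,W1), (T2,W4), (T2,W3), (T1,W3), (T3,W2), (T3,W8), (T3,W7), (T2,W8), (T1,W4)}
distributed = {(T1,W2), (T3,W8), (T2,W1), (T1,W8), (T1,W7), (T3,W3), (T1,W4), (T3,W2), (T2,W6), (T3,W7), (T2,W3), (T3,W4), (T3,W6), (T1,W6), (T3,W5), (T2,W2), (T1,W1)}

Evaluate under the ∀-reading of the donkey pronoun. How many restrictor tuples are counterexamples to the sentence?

"it" takes "a worksheet" as antecedent — a donkey pronoun bound across the clause boundary.
Strong reading: for every (t,w) with designed(t,w), graded(t,w) ∧ distributed(t,w).
Restrictor pairs: (T1,W2) ✓  (T1,W3) ✗  (T1,W4) ✓  (T1,W6) ✓  (T1,W7) ✓  (T1,W8) ✓  (T2,W1) ✓  (T2,W2) ✓  (T2,W3) ✓  (T2,W5) ✗  (T2,W6) ✓  (T3,W2) ✓  (T3,W3) ✓  (T3,W4) ✓  (T3,W5) ✓  (T3,W6) ✓  (T3,W7) ✓  (T3,W8) ✓
Counterexamples (restrictor pairs failing the scope): 2.

2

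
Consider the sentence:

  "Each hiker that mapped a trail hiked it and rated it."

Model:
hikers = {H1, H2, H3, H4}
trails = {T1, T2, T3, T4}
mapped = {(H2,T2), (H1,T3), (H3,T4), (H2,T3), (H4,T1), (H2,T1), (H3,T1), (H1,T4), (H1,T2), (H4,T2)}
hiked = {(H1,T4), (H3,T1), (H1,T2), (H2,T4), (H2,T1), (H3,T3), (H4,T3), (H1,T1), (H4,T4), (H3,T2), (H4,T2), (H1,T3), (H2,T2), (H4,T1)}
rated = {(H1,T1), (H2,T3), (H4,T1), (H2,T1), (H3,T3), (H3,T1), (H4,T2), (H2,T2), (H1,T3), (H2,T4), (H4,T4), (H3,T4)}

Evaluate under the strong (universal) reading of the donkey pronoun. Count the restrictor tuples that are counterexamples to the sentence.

"it" takes "a trail" as antecedent — a donkey pronoun bound across the clause boundary.
Strong reading: for every (h,t) with mapped(h,t), hiked(h,t) ∧ rated(h,t).
Restrictor pairs: (H1,T2) ✗  (H1,T3) ✓  (H1,T4) ✗  (H2,T1) ✓  (H2,T2) ✓  (H2,T3) ✗  (H3,T1) ✓  (H3,T4) ✗  (H4,T1) ✓  (H4,T2) ✓
Counterexamples (restrictor pairs failing the scope): 4.

4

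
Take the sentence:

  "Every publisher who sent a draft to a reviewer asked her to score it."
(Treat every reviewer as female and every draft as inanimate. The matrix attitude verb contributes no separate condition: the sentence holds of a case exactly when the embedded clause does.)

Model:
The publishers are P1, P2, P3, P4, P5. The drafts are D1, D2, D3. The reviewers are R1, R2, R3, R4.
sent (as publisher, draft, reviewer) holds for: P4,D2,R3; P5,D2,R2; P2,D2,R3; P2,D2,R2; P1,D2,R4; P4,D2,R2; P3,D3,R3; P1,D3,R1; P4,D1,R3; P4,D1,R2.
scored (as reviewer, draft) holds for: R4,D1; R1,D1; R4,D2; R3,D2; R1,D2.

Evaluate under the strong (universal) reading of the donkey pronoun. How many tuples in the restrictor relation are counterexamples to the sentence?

7

"her" takes "a reviewer" as antecedent and "it" takes "a draft"; both are donkey pronouns co-varying with the restrictor.
Strong reading: for every (p,d,r) with sent(p,d,r), scored(r,d).
Restrictor triples: (P1,D2,R4)→scored(R4,D2) ✓  (P1,D3,R1)→scored(R1,D3) ✗  (P2,D2,R2)→scored(R2,D2) ✗  (P2,D2,R3)→scored(R3,D2) ✓  (P3,D3,R3)→scored(R3,D3) ✗  (P4,D1,R2)→scored(R2,D1) ✗  (P4,D1,R3)→scored(R3,D1) ✗  (P4,D2,R2)→scored(R2,D2) ✗  (P4,D2,R3)→scored(R3,D2) ✓  (P5,D2,R2)→scored(R2,D2) ✗
Counterexamples (restrictor triples failing the scope): 7.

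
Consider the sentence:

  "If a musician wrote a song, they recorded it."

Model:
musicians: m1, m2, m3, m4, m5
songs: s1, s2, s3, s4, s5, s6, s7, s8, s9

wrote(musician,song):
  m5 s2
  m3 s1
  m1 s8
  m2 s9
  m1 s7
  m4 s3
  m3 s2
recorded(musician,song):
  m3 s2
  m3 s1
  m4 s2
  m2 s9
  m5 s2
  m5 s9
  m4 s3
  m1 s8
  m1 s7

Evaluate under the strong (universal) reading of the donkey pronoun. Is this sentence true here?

"it" takes "a song" as antecedent — a donkey pronoun bound across the clause boundary.
Strong reading: for every (m,s) with wrote(m,s), recorded(m,s).
Restrictor pairs: (m1,s7) ✓  (m1,s8) ✓  (m2,s9) ✓  (m3,s1) ✓  (m3,s2) ✓  (m4,s3) ✓  (m5,s2) ✓
Every restrictor pair satisfies the scope.

True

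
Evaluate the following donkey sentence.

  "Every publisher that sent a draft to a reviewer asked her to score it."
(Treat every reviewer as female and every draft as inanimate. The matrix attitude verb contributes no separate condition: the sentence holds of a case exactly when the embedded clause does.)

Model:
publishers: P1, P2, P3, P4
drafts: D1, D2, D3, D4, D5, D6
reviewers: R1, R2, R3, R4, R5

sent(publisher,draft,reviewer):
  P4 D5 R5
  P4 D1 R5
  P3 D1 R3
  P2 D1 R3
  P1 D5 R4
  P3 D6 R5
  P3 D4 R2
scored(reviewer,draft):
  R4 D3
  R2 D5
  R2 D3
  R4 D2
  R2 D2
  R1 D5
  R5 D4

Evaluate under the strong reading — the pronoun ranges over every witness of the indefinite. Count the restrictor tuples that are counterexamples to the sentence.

7

"her" takes "a reviewer" as antecedent and "it" takes "a draft"; both are donkey pronouns co-varying with the restrictor.
Strong reading: for every (p,d,r) with sent(p,d,r), scored(r,d).
Restrictor triples: (P1,D5,R4)→scored(R4,D5) ✗  (P2,D1,R3)→scored(R3,D1) ✗  (P3,D1,R3)→scored(R3,D1) ✗  (P3,D4,R2)→scored(R2,D4) ✗  (P3,D6,R5)→scored(R5,D6) ✗  (P4,D1,R5)→scored(R5,D1) ✗  (P4,D5,R5)→scored(R5,D5) ✗
Counterexamples (restrictor triples failing the scope): 7.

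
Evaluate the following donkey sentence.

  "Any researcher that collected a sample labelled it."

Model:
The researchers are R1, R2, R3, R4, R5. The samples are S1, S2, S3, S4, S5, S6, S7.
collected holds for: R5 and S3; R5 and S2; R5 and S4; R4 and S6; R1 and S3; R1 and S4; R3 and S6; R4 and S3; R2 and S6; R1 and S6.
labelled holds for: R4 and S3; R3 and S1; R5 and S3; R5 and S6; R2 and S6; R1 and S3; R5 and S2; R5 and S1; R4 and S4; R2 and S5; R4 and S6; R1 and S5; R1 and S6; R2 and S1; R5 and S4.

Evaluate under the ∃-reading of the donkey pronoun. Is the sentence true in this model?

False

"it" takes "a sample" as antecedent — a donkey pronoun bound across the clause boundary.
Weak reading: every researcher r with some collected-sample has at least one collected-sample s such that labelled(r,s).
Per researcher: R1:✓  R2:✓  R3:✗  R4:✓  R5:✓
R3 has no witness among its collected-samples.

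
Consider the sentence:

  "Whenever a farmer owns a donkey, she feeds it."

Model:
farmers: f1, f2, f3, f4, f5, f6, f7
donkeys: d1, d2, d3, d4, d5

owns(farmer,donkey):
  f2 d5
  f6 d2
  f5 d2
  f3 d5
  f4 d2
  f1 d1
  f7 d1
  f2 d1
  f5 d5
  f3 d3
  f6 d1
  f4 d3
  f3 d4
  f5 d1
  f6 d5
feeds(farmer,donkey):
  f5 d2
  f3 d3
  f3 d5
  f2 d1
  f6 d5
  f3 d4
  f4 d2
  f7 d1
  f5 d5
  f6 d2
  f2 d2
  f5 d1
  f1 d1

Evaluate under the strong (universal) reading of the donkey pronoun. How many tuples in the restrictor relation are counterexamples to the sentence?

3

"it" takes "a donkey" as antecedent — a donkey pronoun bound across the clause boundary.
Strong reading: for every (f,d) with owns(f,d), feeds(f,d).
Restrictor pairs: (f1,d1) ✓  (f2,d1) ✓  (f2,d5) ✗  (f3,d3) ✓  (f3,d4) ✓  (f3,d5) ✓  (f4,d2) ✓  (f4,d3) ✗  (f5,d1) ✓  (f5,d2) ✓  (f5,d5) ✓  (f6,d1) ✗  (f6,d2) ✓  (f6,d5) ✓  (f7,d1) ✓
Counterexamples (restrictor pairs failing the scope): 3.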